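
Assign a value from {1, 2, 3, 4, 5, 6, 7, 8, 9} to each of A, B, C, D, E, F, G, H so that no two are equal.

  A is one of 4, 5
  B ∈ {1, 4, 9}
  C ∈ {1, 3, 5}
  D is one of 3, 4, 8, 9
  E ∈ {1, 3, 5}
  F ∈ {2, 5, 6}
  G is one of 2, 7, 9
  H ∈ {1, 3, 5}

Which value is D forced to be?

8

C, E, H share exactly the 3 values {1, 3, 5}; by pigeonhole those values go to them, so strike 1, 3, 5 from A, B, D, F.
A must be 4 (only option left). Strike 4 from B, D.
B has just one choice, so B = 9. Remove 9 from D, G.
So D = 8.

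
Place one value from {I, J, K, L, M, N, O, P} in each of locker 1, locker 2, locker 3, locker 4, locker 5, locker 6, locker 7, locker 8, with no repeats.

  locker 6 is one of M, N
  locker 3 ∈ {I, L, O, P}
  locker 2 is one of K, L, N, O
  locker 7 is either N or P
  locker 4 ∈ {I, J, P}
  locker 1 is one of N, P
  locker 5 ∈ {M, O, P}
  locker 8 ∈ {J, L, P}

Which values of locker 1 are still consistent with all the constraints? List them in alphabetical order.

N, P

The 8 variables together cover exactly {I, J, K, L, M, N, O, P} — 8 values for 8 variables — and K appears only in locker 2's list, so locker 2 = K.
locker 1 and locker 7 between them cover only {N, P} — a naked pair. Remove those values from locker 3, locker 4, locker 5, locker 6, locker 8.
locker 6's domain is down to {M}, so locker 6 = M. So locker 5 can't be M.
locker 5 must be O (only option left). Remove O from locker 3.
No further eliminations apply; locker 1 can still be any of N, P.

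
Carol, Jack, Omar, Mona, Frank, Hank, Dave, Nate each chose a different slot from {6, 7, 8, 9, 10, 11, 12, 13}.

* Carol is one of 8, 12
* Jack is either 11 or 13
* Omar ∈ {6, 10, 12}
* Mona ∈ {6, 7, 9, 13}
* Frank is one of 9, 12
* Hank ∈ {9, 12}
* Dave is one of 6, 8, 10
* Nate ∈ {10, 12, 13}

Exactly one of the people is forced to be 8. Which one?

The 8 variables together cover exactly {6, 7, 8, 9, 10, 11, 12, 13} — 8 values for 8 variables — and 7 appears only in Mona's list, so Mona = 7.
Among the 7 still-open variables, 11 fits only Jack (and all 7 values in {6, 8, 9, 10, 11, 12, 13} must be used), so Jack = 11.
The 6 still-open variables draw from only 6 values {6, 8, 9, 10, 12, 13}, so each is used; only Nate can be 13, hence Nate = 13.
The 2 variables Frank and Hank are confined to {9, 12}, which locks those values in; drop them from Carol, Omar.
So 8 goes to Carol.

Carol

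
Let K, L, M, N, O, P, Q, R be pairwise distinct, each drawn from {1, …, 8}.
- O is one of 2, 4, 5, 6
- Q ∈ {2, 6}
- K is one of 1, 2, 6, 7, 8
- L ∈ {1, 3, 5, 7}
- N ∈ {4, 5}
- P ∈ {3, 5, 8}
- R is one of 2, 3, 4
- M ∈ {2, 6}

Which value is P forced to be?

8

M and Q share exactly the 2 values {2, 6}; by pigeonhole those values go to them, so strike 2, 6 from K, O, R.
The 2 variables N and O are confined to {4, 5}, which locks those values in; drop them from L, P, R.
That leaves R = 3. Remove 3 from L, P.
So P = 8.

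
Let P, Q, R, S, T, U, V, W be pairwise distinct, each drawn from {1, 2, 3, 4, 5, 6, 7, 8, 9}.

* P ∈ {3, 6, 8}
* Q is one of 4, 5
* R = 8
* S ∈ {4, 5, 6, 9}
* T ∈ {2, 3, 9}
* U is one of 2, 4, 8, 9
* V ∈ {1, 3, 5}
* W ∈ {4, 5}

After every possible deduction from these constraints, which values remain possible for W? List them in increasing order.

R must be 8 (only option left). Strike 8 from P, U.
The 7 still-open variables draw from only 7 values {1, 2, 3, 4, 5, 6, 9}, so each is used; only V can be 1, hence V = 1.
Q and W between them cover only {4, 5} — a naked pair. Remove those values from S, U.
No further eliminations apply; W can still be any of 4, 5.

4, 5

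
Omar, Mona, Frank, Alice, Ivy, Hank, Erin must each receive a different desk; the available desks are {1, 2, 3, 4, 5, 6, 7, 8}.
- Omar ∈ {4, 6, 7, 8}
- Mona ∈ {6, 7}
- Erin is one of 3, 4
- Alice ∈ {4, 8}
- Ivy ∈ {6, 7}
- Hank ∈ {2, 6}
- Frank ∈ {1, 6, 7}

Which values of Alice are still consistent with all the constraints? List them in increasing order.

4, 8

The 7 variables together cover exactly {1, 2, 3, 4, 6, 7, 8} — 7 values for 7 variables — and 1 appears only in Frank's list, so Frank = 1.
The 6 still-open variables draw from only 6 values {2, 3, 4, 6, 7, 8}, so each is used; only Hank can be 2, hence Hank = 2.
The 5 still-open variables draw from only 5 values {3, 4, 6, 7, 8}, so each is used; only Erin can be 3, hence Erin = 3.
Mona and Ivy share exactly the 2 values {6, 7}; by pigeonhole those values go to them, so strike 6, 7 from Omar.
No further eliminations apply; Alice can still be any of 4, 8.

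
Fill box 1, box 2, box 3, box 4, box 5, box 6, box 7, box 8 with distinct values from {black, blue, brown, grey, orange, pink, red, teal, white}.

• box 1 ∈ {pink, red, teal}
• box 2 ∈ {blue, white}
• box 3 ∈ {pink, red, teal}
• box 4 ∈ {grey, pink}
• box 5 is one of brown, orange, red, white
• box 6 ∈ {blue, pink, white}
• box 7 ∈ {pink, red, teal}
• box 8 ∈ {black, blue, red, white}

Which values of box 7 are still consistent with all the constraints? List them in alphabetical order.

box 1, box 3, box 7 share exactly the 3 values {pink, red, teal}; by pigeonhole those values go to them, so strike pink, red, teal from box 4, box 5, box 6, box 8.
box 4's domain is down to {grey}, so box 4 = grey.
box 2 and box 6 share exactly the 2 values {blue, white}; by pigeonhole those values go to them, so strike blue, white from box 5, box 8.
box 8 has just one choice, so box 8 = black.
No further eliminations apply; box 7 can still be any of pink, red, teal.

pink, red, teal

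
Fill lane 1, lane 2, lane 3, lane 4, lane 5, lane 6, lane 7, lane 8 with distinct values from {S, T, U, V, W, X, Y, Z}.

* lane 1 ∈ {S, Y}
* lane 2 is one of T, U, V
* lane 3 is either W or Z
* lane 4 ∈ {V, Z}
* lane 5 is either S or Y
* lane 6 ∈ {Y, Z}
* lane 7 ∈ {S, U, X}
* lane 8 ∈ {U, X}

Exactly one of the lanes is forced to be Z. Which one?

Among the 8 variables, T fits only lane 2 (and all 8 values in {S, T, U, V, W, X, Y, Z} must be used), so lane 2 = T.
The 7 still-open variables draw from only 7 values {S, U, V, W, X, Y, Z}, so each is used; only lane 4 can be V, hence lane 4 = V.
Among the 6 still-open variables, W fits only lane 3 (and all 6 values in {S, U, W, X, Y, Z} must be used), so lane 3 = W.
Among the 5 still-open variables, Z fits only lane 6 (and all 5 values in {S, U, X, Y, Z} must be used), so lane 6 = Z.

lane 6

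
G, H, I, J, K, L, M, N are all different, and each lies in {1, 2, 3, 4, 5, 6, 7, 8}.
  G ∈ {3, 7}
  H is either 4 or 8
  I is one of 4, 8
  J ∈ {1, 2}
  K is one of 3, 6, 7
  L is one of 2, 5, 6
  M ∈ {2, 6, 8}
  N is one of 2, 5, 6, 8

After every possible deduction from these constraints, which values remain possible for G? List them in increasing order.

The 8 variables together cover exactly {1, 2, 3, 4, 5, 6, 7, 8} — 8 values for 8 variables — and 1 appears only in J's list, so J = 1.
H and I share exactly the 2 values {4, 8}; by pigeonhole those values go to them, so strike 4, 8 from M, N.
L, M, N share exactly the 3 values {2, 5, 6}; by pigeonhole those values go to them, so strike 2, 5, 6 from K.
No further eliminations apply; G can still be any of 3, 7.

3, 7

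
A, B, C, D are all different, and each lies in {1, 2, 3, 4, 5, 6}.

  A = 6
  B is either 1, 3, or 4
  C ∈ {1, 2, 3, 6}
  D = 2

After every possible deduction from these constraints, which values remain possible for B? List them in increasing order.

A has just one choice, so A = 6. Strike 6 from C.
D's domain is down to {2}, so D = 2. Strike 2 from C.
No further eliminations apply; B can still be any of 1, 3, 4.

1, 3, 4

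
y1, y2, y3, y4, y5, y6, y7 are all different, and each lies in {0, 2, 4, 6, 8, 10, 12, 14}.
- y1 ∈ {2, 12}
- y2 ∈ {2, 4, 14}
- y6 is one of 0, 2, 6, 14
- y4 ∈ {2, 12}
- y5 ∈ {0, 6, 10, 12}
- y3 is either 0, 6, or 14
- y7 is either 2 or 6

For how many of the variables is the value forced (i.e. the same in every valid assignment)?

3

The 7 variables draw from only 7 values {0, 2, 4, 6, 10, 12, 14}, so each is used; only y2 can be 4, hence y2 = 4.
The 6 still-open variables draw from only 6 values {0, 2, 6, 10, 12, 14}, so each is used; only y5 can be 10, hence y5 = 10.
y1 and y4 share exactly the 2 values {2, 12}; by pigeonhole those values go to them, so strike 2, 12 from y6, y7.
That leaves y7 = 6. Remove 6 from y3, y6.
Determined: y2=4, y5=10, y7=6. The other variables each still have more than one consistent value. That makes 3.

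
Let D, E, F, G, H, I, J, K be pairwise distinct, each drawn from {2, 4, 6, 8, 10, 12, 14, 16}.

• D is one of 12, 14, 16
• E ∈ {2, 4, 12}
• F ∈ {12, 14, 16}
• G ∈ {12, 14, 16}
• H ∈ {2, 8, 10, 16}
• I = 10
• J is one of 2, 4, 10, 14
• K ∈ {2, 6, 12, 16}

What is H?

8

I has just one choice, so I = 10. Remove 10 from H, J.
The 7 still-open variables draw from only 7 values {2, 4, 6, 8, 12, 14, 16}, so each is used; only K can be 6, hence K = 6.
Among the 6 still-open variables, 8 fits only H (and all 6 values in {2, 4, 8, 12, 14, 16} must be used), so H = 8.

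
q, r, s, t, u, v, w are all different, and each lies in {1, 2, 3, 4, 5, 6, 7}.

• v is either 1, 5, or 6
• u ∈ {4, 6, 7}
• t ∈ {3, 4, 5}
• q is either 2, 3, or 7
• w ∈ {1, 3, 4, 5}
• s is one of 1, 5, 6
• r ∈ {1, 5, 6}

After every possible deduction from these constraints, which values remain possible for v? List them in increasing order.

1, 5, 6

Among the 7 variables, 2 fits only q (and all 7 values in {1, 2, 3, 4, 5, 6, 7} must be used), so q = 2.
The 6 still-open variables together cover exactly {1, 3, 4, 5, 6, 7} — 6 values for 6 variables — and 7 appears only in u's list, so u = 7.
r, s, v between them cover only {1, 5, 6} — a naked triple. Remove those values from t, w.
No further eliminations apply; v can still be any of 1, 5, 6.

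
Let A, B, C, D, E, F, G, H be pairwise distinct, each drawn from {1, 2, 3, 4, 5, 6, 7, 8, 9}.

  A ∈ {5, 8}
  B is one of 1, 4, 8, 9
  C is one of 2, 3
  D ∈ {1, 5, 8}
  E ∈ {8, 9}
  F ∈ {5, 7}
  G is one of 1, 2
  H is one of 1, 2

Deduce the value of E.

9

Among the 8 variables, 3 fits only C (and all 8 values in {1, 2, 3, 4, 5, 7, 8, 9} must be used), so C = 3.
Among the 7 still-open variables, 4 fits only B (and all 7 values in {1, 2, 4, 5, 7, 8, 9} must be used), so B = 4.
Among the 6 still-open variables, 7 fits only F (and all 6 values in {1, 2, 5, 7, 8, 9} must be used), so F = 7.
The 5 still-open variables together cover exactly {1, 2, 5, 8, 9} — 5 values for 5 variables — and 9 appears only in E's list, so E = 9.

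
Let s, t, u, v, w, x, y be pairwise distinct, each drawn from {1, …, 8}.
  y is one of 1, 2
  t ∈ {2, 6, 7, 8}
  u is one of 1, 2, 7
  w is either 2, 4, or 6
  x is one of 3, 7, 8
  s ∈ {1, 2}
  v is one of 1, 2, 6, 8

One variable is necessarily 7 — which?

The 7 variables draw from only 7 values {1, 2, 3, 4, 6, 7, 8}, so each is used; only x can be 3, hence x = 3.
The 6 still-open variables together cover exactly {1, 2, 4, 6, 7, 8} — 6 values for 6 variables — and 4 appears only in w's list, so w = 4.
s and y between them cover only {1, 2} — a naked pair. Remove those values from t, u, v.
So 7 goes to u.

u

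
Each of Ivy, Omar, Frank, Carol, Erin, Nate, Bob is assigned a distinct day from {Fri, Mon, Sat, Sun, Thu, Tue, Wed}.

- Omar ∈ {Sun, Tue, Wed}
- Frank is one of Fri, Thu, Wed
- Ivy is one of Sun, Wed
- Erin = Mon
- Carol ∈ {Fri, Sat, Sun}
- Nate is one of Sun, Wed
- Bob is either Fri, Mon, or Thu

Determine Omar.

Tue

Erin must be Mon (only option left). Eliminate Mon elsewhere: Bob.
The 6 still-open variables together cover exactly {Fri, Sat, Sun, Thu, Tue, Wed} — 6 values for 6 variables — and Sat appears only in Carol's list, so Carol = Sat.
The 5 still-open variables draw from only 5 values {Fri, Sun, Thu, Tue, Wed}, so each is used; only Omar can be Tue, hence Omar = Tue.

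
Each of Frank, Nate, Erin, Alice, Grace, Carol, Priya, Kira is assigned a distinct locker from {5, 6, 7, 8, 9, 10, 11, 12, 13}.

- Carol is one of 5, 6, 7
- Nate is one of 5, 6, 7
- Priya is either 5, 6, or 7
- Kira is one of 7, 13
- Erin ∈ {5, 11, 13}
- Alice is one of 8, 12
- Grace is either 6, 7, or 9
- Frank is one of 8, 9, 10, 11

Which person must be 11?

Erin

The 3 variables Nate, Carol, Priya are confined to {5, 6, 7}, which locks those values in; drop them from Erin, Grace, Kira.
Grace has just one choice, so Grace = 9. So Frank can't be 9.
That leaves Kira = 13. So Erin can't be 13.
So 11 goes to Erin.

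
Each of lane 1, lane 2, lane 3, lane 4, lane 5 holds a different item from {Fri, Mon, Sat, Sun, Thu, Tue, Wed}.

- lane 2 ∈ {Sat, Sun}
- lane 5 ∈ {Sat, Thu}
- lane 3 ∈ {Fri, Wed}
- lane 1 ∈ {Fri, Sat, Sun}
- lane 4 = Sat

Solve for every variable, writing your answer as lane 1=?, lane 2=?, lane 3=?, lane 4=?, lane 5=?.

lane 1=Fri, lane 2=Sun, lane 3=Wed, lane 4=Sat, lane 5=Thu

lane 4's domain is down to {Sat}, so lane 4 = Sat. So lane 1, lane 2, lane 5 can't be Sat.
That leaves lane 5 = Thu.
lane 2 has just one choice, so lane 2 = Sun. Strike Sun from lane 1.
lane 1 must be Fri (only option left). Remove Fri from lane 3.
lane 3 must be Wed (only option left).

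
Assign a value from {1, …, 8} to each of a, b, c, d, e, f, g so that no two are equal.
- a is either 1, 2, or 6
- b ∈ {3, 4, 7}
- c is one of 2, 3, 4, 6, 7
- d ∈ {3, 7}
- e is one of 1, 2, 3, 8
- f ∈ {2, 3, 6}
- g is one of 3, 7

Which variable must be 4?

The 7 variables draw from only 7 values {1, 2, 3, 4, 6, 7, 8}, so each is used; only e can be 8, hence e = 8.
Among the 6 still-open variables, 1 fits only a (and all 6 values in {1, 2, 3, 4, 6, 7} must be used), so a = 1.
The 2 variables d and g are confined to {3, 7}, which locks those values in; drop them from b, c, f.
So 4 goes to b.

b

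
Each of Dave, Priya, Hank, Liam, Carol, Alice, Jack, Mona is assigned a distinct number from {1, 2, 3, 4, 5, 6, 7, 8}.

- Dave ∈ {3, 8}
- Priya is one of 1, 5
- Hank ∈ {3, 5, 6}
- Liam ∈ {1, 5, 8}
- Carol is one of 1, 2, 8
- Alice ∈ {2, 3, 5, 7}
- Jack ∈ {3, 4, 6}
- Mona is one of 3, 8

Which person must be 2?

Carol

The 8 variables together cover exactly {1, 2, 3, 4, 5, 6, 7, 8} — 8 values for 8 variables — and 4 appears only in Jack's list, so Jack = 4.
The 7 still-open variables draw from only 7 values {1, 2, 3, 5, 6, 7, 8}, so each is used; only Hank can be 6, hence Hank = 6.
The 6 still-open variables together cover exactly {1, 2, 3, 5, 7, 8} — 6 values for 6 variables — and 7 appears only in Alice's list, so Alice = 7.
The 5 still-open variables together cover exactly {1, 2, 3, 5, 8} — 5 values for 5 variables — and 2 appears only in Carol's list, so Carol = 2.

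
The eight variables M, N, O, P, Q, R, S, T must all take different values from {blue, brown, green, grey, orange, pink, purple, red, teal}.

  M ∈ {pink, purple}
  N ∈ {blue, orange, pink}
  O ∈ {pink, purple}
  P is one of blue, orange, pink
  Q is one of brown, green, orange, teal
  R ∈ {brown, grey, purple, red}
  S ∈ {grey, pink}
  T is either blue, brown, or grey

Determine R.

M and O between them cover only {pink, purple} — a naked pair. Remove those values from N, P, R, S.
That leaves S = grey. So R, T can't be grey.
N and P between them cover only {blue, orange} — a naked pair. Remove those values from Q, T.
T has just one choice, so T = brown. Eliminate brown elsewhere: Q, R.
So R = red.

red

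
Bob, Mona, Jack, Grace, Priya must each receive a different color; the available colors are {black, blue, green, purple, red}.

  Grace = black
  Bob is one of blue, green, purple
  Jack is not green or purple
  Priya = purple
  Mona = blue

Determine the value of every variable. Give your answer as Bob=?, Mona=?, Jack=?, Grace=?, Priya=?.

Bob=green, Mona=blue, Jack=red, Grace=black, Priya=purple

Mona has just one choice, so Mona = blue. So Bob, Jack can't be blue.
Grace must be black (only option left). So Jack can't be black.
Priya's domain is down to {purple}, so Priya = purple. Eliminate purple elsewhere: Bob.
That leaves Bob = green.
Jack must be red (only option left).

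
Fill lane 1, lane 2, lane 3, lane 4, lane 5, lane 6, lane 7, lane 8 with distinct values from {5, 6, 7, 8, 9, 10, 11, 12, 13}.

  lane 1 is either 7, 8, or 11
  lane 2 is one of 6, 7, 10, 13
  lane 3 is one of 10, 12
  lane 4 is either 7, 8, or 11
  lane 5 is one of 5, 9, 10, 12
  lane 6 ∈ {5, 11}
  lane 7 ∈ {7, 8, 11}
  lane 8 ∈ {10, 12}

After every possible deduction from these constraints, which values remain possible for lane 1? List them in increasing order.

7, 8, 11

lane 3 and lane 8 between them cover only {10, 12} — a naked pair. Remove those values from lane 2, lane 5.
lane 1, lane 4, lane 7 share exactly the 3 values {7, 8, 11}; by pigeonhole those values go to them, so strike 7, 8, 11 from lane 2, lane 6.
That leaves lane 6 = 5. So lane 5 can't be 5.
That leaves lane 5 = 9.
No further eliminations apply; lane 1 can still be any of 7, 8, 11.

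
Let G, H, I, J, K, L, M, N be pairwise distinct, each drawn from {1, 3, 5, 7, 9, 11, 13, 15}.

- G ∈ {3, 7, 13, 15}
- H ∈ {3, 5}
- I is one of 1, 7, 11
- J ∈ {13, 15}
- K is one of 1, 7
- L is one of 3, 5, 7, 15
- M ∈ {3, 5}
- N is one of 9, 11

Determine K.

1

Among the 8 variables, 9 fits only N (and all 8 values in {1, 3, 5, 7, 9, 11, 13, 15} must be used), so N = 9.
The 7 still-open variables together cover exactly {1, 3, 5, 7, 11, 13, 15} — 7 values for 7 variables — and 11 appears only in I's list, so I = 11.
The 6 still-open variables draw from only 6 values {1, 3, 5, 7, 13, 15}, so each is used; only K can be 1, hence K = 1.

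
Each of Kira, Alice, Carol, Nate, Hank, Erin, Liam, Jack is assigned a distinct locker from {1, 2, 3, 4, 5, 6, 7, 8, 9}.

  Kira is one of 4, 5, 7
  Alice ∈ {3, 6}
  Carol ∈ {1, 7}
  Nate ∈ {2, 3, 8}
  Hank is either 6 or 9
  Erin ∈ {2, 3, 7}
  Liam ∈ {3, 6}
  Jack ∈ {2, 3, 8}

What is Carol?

Alice and Liam between them cover only {3, 6} — a naked pair. Remove those values from Nate, Hank, Erin, Jack.
Hank has just one choice, so Hank = 9.
Nate and Jack between them cover only {2, 8} — a naked pair. Remove those values from Erin.
That leaves Erin = 7. Eliminate 7 elsewhere: Kira, Carol.
So Carol = 1.

1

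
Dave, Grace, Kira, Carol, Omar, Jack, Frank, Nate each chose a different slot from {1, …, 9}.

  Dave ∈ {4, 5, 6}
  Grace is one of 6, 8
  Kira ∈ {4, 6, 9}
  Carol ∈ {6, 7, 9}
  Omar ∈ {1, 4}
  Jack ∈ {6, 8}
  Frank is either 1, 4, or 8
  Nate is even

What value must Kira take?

Among the 8 variables, 2 fits only Nate (and all 8 values in {1, 2, 4, 5, 6, 7, 8, 9} must be used), so Nate = 2.
The 7 still-open variables draw from only 7 values {1, 4, 5, 6, 7, 8, 9}, so each is used; only Dave can be 5, hence Dave = 5.
Among the 6 still-open variables, 7 fits only Carol (and all 6 values in {1, 4, 6, 7, 8, 9} must be used), so Carol = 7.
Among the 5 still-open variables, 9 fits only Kira (and all 5 values in {1, 4, 6, 8, 9} must be used), so Kira = 9.

9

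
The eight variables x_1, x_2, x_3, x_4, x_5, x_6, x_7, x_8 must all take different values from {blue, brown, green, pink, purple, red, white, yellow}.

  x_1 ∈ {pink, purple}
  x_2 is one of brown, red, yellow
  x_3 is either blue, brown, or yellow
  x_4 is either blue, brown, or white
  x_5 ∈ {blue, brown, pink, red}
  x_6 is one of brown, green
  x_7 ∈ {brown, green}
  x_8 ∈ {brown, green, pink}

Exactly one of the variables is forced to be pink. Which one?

x_8

The 8 variables draw from only 8 values {blue, brown, green, pink, purple, red, white, yellow}, so each is used; only x_1 can be purple, hence x_1 = purple.
Among the 7 still-open variables, white fits only x_4 (and all 7 values in {blue, brown, green, pink, red, white, yellow} must be used), so x_4 = white.
x_6 and x_7 share exactly the 2 values {brown, green}; by pigeonhole those values go to them, so strike brown, green from x_2, x_3, x_5, x_8.
So pink goes to x_8.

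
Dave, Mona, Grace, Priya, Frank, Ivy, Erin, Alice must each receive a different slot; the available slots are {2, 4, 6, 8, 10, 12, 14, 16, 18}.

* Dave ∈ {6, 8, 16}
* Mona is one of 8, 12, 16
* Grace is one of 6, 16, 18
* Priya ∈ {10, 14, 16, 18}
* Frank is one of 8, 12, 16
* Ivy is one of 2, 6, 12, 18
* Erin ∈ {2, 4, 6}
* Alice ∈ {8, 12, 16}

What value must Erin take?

Mona, Frank, Alice share exactly the 3 values {8, 12, 16}; by pigeonhole those values go to them, so strike 8, 12, 16 from Dave, Grace, Priya, Ivy.
Dave's domain is down to {6}, so Dave = 6. Eliminate 6 elsewhere: Grace, Ivy, Erin.
Grace must be 18 (only option left). So Priya, Ivy can't be 18.
Ivy must be 2 (only option left). So Erin can't be 2.
So Erin = 4.

4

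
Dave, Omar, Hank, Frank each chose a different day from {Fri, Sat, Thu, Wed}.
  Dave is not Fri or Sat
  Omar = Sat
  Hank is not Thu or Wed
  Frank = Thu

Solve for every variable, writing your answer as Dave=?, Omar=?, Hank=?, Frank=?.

Dave=Wed, Omar=Sat, Hank=Fri, Frank=Thu

Omar must be Sat (only option left). So Hank can't be Sat.
Hank has just one choice, so Hank = Fri.
Frank's domain is down to {Thu}, so Frank = Thu. Remove Thu from Dave.
Dave must be Wed (only option left).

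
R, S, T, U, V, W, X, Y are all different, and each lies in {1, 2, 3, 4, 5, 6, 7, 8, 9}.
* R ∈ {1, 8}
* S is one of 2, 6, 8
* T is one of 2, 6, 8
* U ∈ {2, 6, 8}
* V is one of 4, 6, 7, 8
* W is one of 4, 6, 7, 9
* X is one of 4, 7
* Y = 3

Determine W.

9

Y must be 3 (only option left).
The 7 still-open variables together cover exactly {1, 2, 4, 6, 7, 8, 9} — 7 values for 7 variables — and 1 appears only in R's list, so R = 1.
The 6 still-open variables together cover exactly {2, 4, 6, 7, 8, 9} — 6 values for 6 variables — and 9 appears only in W's list, so W = 9.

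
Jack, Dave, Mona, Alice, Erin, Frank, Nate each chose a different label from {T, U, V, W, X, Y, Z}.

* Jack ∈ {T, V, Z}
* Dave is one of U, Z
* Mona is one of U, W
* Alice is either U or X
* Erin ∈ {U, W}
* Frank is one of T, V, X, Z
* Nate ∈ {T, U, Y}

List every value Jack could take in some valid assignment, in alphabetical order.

T, V

The 7 variables together cover exactly {T, U, V, W, X, Y, Z} — 7 values for 7 variables — and Y appears only in Nate's list, so Nate = Y.
Mona and Erin between them cover only {U, W} — a naked pair. Remove those values from Dave, Alice.
Dave's domain is down to {Z}, so Dave = Z. So Jack, Frank can't be Z.
That leaves Alice = X. Remove X from Frank.
No further eliminations apply; Jack can still be any of T, V.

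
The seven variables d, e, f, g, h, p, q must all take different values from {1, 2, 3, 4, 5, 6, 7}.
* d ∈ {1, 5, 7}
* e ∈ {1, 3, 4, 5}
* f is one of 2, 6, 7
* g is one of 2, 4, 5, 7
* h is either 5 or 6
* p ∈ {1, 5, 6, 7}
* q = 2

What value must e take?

3

q has just one choice, so q = 2. So f, g can't be 2.
The 6 still-open variables together cover exactly {1, 3, 4, 5, 6, 7} — 6 values for 6 variables — and 3 appears only in e's list, so e = 3.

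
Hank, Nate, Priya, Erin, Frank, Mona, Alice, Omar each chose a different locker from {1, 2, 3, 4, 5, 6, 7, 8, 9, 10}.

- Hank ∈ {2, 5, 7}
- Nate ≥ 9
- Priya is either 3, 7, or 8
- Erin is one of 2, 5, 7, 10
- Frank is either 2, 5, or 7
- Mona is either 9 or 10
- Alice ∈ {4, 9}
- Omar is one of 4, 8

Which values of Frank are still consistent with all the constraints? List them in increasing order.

2, 5, 7

The 8 variables together cover exactly {2, 3, 4, 5, 7, 8, 9, 10} — 8 values for 8 variables — and 3 appears only in Priya's list, so Priya = 3.
Among the 7 still-open variables, 8 fits only Omar (and all 7 values in {2, 4, 5, 7, 8, 9, 10} must be used), so Omar = 8.
The 6 still-open variables together cover exactly {2, 4, 5, 7, 9, 10} — 6 values for 6 variables — and 4 appears only in Alice's list, so Alice = 4.
Nate and Mona between them cover only {9, 10} — a naked pair. Remove those values from Erin.
No further eliminations apply; Frank can still be any of 2, 5, 7.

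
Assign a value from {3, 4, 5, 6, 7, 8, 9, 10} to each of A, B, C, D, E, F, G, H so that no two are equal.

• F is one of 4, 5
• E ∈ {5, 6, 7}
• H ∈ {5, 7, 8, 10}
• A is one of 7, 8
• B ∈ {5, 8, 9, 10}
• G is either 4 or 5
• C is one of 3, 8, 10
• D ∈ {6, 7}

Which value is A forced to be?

8

The 8 variables together cover exactly {3, 4, 5, 6, 7, 8, 9, 10} — 8 values for 8 variables — and 3 appears only in C's list, so C = 3.
Among the 7 still-open variables, 9 fits only B (and all 7 values in {4, 5, 6, 7, 8, 9, 10} must be used), so B = 9.
Among the 6 still-open variables, 10 fits only H (and all 6 values in {4, 5, 6, 7, 8, 10} must be used), so H = 10.
Among the 5 still-open variables, 8 fits only A (and all 5 values in {4, 5, 6, 7, 8} must be used), so A = 8.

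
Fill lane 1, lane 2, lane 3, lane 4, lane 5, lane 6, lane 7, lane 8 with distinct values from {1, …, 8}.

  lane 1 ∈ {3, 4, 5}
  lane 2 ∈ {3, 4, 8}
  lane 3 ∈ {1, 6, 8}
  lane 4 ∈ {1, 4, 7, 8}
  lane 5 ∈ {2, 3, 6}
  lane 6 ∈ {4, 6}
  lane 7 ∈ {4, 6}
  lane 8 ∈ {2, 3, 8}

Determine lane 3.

1

The 8 variables together cover exactly {1, 2, 3, 4, 5, 6, 7, 8} — 8 values for 8 variables — and 5 appears only in lane 1's list, so lane 1 = 5.
The 7 still-open variables together cover exactly {1, 2, 3, 4, 6, 7, 8} — 7 values for 7 variables — and 7 appears only in lane 4's list, so lane 4 = 7.
The 6 still-open variables draw from only 6 values {1, 2, 3, 4, 6, 8}, so each is used; only lane 3 can be 1, hence lane 3 = 1.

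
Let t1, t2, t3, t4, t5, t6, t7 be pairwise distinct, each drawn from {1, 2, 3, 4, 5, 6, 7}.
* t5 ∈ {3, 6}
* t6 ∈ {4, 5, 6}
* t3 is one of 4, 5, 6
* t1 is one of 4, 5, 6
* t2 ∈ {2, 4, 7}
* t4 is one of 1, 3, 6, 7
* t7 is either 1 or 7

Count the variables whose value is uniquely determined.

2

The 7 variables together cover exactly {1, 2, 3, 4, 5, 6, 7} — 7 values for 7 variables — and 2 appears only in t2's list, so t2 = 2.
The 3 variables t1, t3, t6 are confined to {4, 5, 6}, which locks those values in; drop them from t4, t5.
t5 has just one choice, so t5 = 3. Strike 3 from t4.
Determined: t2=2, t5=3. The other variables each still have more than one consistent value. That makes 2.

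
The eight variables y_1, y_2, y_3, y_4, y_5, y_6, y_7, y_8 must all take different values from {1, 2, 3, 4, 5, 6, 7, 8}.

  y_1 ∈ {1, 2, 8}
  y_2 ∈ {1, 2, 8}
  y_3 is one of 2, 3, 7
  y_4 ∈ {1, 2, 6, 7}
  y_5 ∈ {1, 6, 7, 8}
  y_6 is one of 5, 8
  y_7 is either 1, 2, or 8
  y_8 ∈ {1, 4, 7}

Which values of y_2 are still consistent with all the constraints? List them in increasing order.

1, 2, 8

Among the 8 variables, 3 fits only y_3 (and all 8 values in {1, 2, 3, 4, 5, 6, 7, 8} must be used), so y_3 = 3.
Among the 7 still-open variables, 4 fits only y_8 (and all 7 values in {1, 2, 4, 5, 6, 7, 8} must be used), so y_8 = 4.
The 6 still-open variables draw from only 6 values {1, 2, 5, 6, 7, 8}, so each is used; only y_6 can be 5, hence y_6 = 5.
The 3 variables y_1, y_2, y_7 are confined to {1, 2, 8}, which locks those values in; drop them from y_4, y_5.
No further eliminations apply; y_2 can still be any of 1, 2, 8.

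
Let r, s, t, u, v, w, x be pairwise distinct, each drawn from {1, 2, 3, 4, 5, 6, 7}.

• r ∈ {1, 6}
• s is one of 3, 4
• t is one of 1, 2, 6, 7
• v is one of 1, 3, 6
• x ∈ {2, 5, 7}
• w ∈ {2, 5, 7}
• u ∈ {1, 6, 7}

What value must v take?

Among the 7 variables, 4 fits only s (and all 7 values in {1, 2, 3, 4, 5, 6, 7} must be used), so s = 4.
The 6 still-open variables together cover exactly {1, 2, 3, 5, 6, 7} — 6 values for 6 variables — and 3 appears only in v's list, so v = 3.

3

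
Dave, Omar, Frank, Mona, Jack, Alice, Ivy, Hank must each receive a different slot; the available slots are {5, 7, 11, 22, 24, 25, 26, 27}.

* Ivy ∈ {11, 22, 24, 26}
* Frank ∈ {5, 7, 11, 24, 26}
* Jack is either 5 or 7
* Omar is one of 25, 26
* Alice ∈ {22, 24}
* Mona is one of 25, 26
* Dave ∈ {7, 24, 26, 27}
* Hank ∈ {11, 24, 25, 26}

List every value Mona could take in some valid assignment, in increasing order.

25, 26

The 8 variables together cover exactly {5, 7, 11, 22, 24, 25, 26, 27} — 8 values for 8 variables — and 27 appears only in Dave's list, so Dave = 27.
Omar and Mona between them cover only {25, 26} — a naked pair. Remove those values from Frank, Ivy, Hank.
The 3 variables Alice, Ivy, Hank are confined to {11, 22, 24}, which locks those values in; drop them from Frank.
No further eliminations apply; Mona can still be any of 25, 26.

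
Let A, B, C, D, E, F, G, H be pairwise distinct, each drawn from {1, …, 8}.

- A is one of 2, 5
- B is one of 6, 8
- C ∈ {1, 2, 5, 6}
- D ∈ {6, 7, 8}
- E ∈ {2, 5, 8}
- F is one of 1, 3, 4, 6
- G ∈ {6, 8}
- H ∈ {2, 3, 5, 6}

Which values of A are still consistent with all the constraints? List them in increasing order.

The 8 variables draw from only 8 values {1, 2, 3, 4, 5, 6, 7, 8}, so each is used; only F can be 4, hence F = 4.
The 7 still-open variables together cover exactly {1, 2, 3, 5, 6, 7, 8} — 7 values for 7 variables — and 1 appears only in C's list, so C = 1.
The 6 still-open variables together cover exactly {2, 3, 5, 6, 7, 8} — 6 values for 6 variables — and 3 appears only in H's list, so H = 3.
The 5 still-open variables draw from only 5 values {2, 5, 6, 7, 8}, so each is used; only D can be 7, hence D = 7.
B and G share exactly the 2 values {6, 8}; by pigeonhole those values go to them, so strike 6, 8 from E.
No further eliminations apply; A can still be any of 2, 5.

2, 5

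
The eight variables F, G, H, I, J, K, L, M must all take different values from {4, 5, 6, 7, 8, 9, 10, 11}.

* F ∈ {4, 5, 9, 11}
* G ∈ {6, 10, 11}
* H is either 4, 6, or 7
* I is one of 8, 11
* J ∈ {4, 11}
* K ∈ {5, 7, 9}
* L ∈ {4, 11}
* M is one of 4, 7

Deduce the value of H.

6

The 8 variables together cover exactly {4, 5, 6, 7, 8, 9, 10, 11} — 8 values for 8 variables — and 8 appears only in I's list, so I = 8.
The 7 still-open variables draw from only 7 values {4, 5, 6, 7, 9, 10, 11}, so each is used; only G can be 10, hence G = 10.
Among the 6 still-open variables, 6 fits only H (and all 6 values in {4, 5, 6, 7, 9, 11} must be used), so H = 6.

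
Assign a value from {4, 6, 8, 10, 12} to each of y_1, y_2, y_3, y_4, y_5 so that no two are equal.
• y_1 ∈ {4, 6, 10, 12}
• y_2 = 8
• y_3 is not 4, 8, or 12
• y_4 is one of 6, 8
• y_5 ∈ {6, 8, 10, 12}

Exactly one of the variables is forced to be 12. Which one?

y_5

y_2 has just one choice, so y_2 = 8. Remove 8 from y_4, y_5.
y_4's domain is down to {6}, so y_4 = 6. Eliminate 6 elsewhere: y_1, y_3, y_5.
That leaves y_3 = 10. So y_1, y_5 can't be 10.
So 12 goes to y_5.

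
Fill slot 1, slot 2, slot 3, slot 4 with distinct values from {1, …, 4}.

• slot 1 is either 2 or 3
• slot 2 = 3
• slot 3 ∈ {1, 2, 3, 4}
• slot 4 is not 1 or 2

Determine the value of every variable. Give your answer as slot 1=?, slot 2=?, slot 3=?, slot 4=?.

slot 1=2, slot 2=3, slot 3=1, slot 4=4

slot 2 must be 3 (only option left). Remove 3 from slot 1, slot 3, slot 4.
That leaves slot 4 = 4. Strike 4 from slot 3.
That leaves slot 1 = 2. Eliminate 2 elsewhere: slot 3.
slot 3 has just one choice, so slot 3 = 1.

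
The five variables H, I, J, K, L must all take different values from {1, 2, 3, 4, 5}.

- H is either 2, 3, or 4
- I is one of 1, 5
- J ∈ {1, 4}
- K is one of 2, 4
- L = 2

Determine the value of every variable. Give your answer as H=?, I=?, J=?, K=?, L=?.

H=3, I=5, J=1, K=4, L=2

L has just one choice, so L = 2. Remove 2 from H, K.
K has just one choice, so K = 4. So H, J can't be 4.
That leaves H = 3.
That leaves J = 1. So I can't be 1.
I's domain is down to {5}, so I = 5.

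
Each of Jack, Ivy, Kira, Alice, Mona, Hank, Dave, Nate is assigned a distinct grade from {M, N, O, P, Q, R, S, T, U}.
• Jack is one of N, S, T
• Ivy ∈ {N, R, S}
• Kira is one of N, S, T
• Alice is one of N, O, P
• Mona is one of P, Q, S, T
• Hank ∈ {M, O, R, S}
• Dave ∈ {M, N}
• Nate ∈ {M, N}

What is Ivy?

R

The 8 variables draw from only 8 values {M, N, O, P, Q, R, S, T}, so each is used; only Mona can be Q, hence Mona = Q.
The 7 still-open variables together cover exactly {M, N, O, P, R, S, T} — 7 values for 7 variables — and P appears only in Alice's list, so Alice = P.
The 6 still-open variables together cover exactly {M, N, O, R, S, T} — 6 values for 6 variables — and O appears only in Hank's list, so Hank = O.
The 5 still-open variables draw from only 5 values {M, N, R, S, T}, so each is used; only Ivy can be R, hence Ivy = R.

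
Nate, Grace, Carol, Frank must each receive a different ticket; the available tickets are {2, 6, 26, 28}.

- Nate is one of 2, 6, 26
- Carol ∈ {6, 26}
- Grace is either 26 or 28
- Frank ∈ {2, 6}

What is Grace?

28

Among the 4 variables, 28 fits only Grace (and all 4 values in {2, 6, 26, 28} must be used), so Grace = 28.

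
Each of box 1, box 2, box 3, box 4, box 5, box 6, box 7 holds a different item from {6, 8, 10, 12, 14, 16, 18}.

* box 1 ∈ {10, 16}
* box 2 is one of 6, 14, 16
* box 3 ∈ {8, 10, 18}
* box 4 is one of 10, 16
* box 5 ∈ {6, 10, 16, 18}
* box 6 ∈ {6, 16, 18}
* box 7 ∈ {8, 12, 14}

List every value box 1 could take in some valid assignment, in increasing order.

10, 16

Among the 7 variables, 12 fits only box 7 (and all 7 values in {6, 8, 10, 12, 14, 16, 18} must be used), so box 7 = 12.
Among the 6 still-open variables, 8 fits only box 3 (and all 6 values in {6, 8, 10, 14, 16, 18} must be used), so box 3 = 8.
The 5 still-open variables together cover exactly {6, 10, 14, 16, 18} — 5 values for 5 variables — and 14 appears only in box 2's list, so box 2 = 14.
box 1 and box 4 between them cover only {10, 16} — a naked pair. Remove those values from box 5, box 6.
No further eliminations apply; box 1 can still be any of 10, 16.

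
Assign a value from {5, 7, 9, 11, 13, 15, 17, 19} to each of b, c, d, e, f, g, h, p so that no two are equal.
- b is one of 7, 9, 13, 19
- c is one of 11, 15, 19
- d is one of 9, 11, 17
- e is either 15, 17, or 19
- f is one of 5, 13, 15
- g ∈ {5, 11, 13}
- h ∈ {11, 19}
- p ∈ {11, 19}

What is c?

The 8 variables together cover exactly {5, 7, 9, 11, 13, 15, 17, 19} — 8 values for 8 variables — and 7 appears only in b's list, so b = 7.
The 7 still-open variables draw from only 7 values {5, 9, 11, 13, 15, 17, 19}, so each is used; only d can be 9, hence d = 9.
The 6 still-open variables draw from only 6 values {5, 11, 13, 15, 17, 19}, so each is used; only e can be 17, hence e = 17.
h and p share exactly the 2 values {11, 19}; by pigeonhole those values go to them, so strike 11, 19 from c, g.
So c = 15.

15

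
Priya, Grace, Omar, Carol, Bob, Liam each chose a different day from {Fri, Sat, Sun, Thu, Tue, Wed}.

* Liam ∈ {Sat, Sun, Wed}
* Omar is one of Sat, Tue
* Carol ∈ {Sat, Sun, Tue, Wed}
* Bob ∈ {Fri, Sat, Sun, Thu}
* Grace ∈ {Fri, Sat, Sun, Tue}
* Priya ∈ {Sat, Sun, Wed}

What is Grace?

Fri

The 6 variables together cover exactly {Fri, Sat, Sun, Thu, Tue, Wed} — 6 values for 6 variables — and Thu appears only in Bob's list, so Bob = Thu.
The 5 still-open variables draw from only 5 values {Fri, Sat, Sun, Tue, Wed}, so each is used; only Grace can be Fri, hence Grace = Fri.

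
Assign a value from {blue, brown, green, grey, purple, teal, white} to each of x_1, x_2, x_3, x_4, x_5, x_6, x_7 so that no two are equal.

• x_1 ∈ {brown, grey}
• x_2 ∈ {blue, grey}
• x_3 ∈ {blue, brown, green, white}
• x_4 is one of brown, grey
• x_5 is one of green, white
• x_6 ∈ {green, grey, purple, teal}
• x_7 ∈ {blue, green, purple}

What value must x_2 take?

The 7 variables draw from only 7 values {blue, brown, green, grey, purple, teal, white}, so each is used; only x_6 can be teal, hence x_6 = teal.
The 6 still-open variables together cover exactly {blue, brown, green, grey, purple, white} — 6 values for 6 variables — and purple appears only in x_7's list, so x_7 = purple.
The 2 variables x_1 and x_4 are confined to {brown, grey}, which locks those values in; drop them from x_2, x_3.
So x_2 = blue.

blue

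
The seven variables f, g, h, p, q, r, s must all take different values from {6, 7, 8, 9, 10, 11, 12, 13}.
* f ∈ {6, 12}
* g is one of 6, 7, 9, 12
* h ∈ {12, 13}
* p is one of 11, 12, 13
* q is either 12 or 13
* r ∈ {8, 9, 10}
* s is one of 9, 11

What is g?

h and q between them cover only {12, 13} — a naked pair. Remove those values from f, g, p.
That leaves f = 6. Strike 6 from g.
p must be 11 (only option left). So s can't be 11.
That leaves s = 9. So g, r can't be 9.
So g = 7.

7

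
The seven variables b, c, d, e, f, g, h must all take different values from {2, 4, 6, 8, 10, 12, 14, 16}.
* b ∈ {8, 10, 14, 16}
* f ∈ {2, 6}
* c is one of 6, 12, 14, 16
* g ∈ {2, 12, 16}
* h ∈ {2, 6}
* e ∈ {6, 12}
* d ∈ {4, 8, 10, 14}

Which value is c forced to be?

The 2 variables f and h are confined to {2, 6}, which locks those values in; drop them from c, e, g.
e must be 12 (only option left). Strike 12 from c, g.
g's domain is down to {16}, so g = 16. Eliminate 16 elsewhere: b, c.
So c = 14.

14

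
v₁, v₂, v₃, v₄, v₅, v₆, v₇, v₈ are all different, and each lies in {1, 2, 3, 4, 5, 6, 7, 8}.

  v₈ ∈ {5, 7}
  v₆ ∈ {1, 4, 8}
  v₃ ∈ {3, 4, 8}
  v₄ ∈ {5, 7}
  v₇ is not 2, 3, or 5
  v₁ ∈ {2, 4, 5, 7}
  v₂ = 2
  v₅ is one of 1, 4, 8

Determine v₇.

6

v₂ has just one choice, so v₂ = 2. So v₁ can't be 2.
The 7 still-open variables together cover exactly {1, 3, 4, 5, 6, 7, 8} — 7 values for 7 variables — and 3 appears only in v₃'s list, so v₃ = 3.
The 6 still-open variables draw from only 6 values {1, 4, 5, 6, 7, 8}, so each is used; only v₇ can be 6, hence v₇ = 6.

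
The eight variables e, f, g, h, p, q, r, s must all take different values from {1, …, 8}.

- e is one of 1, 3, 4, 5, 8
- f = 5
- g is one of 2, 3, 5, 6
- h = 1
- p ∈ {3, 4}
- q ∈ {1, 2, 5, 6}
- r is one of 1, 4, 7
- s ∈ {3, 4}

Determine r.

f has just one choice, so f = 5. So e, g, q can't be 5.
h's domain is down to {1}, so h = 1. Remove 1 from e, q, r.
The 6 still-open variables draw from only 6 values {2, 3, 4, 6, 7, 8}, so each is used; only r can be 7, hence r = 7.

7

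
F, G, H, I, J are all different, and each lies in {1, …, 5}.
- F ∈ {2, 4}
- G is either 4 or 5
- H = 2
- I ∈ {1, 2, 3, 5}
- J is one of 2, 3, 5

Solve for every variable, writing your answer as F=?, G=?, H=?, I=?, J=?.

H has just one choice, so H = 2. Remove 2 from F, I, J.
F must be 4 (only option left). So G can't be 4.
G must be 5 (only option left). So I, J can't be 5.
J must be 3 (only option left). Eliminate 3 elsewhere: I.
That leaves I = 1.

F=4, G=5, H=2, I=1, J=3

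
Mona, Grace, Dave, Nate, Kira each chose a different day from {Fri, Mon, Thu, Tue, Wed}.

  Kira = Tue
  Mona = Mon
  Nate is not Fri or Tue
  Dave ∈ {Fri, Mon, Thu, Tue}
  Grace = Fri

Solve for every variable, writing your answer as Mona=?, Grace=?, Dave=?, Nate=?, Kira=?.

Mona=Mon, Grace=Fri, Dave=Thu, Nate=Wed, Kira=Tue

Mona has just one choice, so Mona = Mon. So Dave, Nate can't be Mon.
Grace must be Fri (only option left). Remove Fri from Dave.
Kira must be Tue (only option left). So Dave can't be Tue.
Dave must be Thu (only option left). Remove Thu from Nate.
Nate must be Wed (only option left).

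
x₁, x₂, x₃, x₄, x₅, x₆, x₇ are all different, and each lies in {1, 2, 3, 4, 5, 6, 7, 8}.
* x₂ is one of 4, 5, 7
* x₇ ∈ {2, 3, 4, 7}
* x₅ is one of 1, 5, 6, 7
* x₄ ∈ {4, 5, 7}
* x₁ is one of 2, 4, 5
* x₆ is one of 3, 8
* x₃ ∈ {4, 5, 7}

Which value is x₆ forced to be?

The 3 variables x₂, x₃, x₄ are confined to {4, 5, 7}, which locks those values in; drop them from x₁, x₅, x₇.
x₁'s domain is down to {2}, so x₁ = 2. Remove 2 from x₇.
That leaves x₇ = 3. Eliminate 3 elsewhere: x₆.
So x₆ = 8.

8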